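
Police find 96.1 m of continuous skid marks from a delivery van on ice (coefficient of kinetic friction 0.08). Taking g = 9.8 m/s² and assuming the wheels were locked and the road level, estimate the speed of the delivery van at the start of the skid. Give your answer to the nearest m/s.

Initial speed ≈ 12 m/s

Deceleration a = μg = 0.08 × 9.8 = 0.784 m/s².
v = √(2a·d) = √(2 × 0.784 × 96.1) = √150.685 = 12.2754 m/s.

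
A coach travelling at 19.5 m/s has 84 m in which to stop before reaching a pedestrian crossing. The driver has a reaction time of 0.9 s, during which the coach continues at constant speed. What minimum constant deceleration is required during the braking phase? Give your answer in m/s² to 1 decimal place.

Distance covered during reaction = 19.5000 × 0.9 = 17.550 m.
Distance available for braking: 84 − 17.550 = 66.450 m.
v² = 2a·d ⇒ a = v²/(2d) = 19.5000² / (2 × 66.450) = 380.250 / 132.900 = 2.8612 m/s².

Required deceleration ≈ 2.9 m/s²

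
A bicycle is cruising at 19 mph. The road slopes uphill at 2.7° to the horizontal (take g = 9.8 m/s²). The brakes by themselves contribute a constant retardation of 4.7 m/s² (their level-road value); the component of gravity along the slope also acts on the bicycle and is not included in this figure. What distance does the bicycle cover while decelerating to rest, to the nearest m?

19 mph × 0.44704 = 8.4938 m/s.
Gravity along the uphill slope adds to the braking deceleration: a_eff = 4.700 + 9.8·sin 2.7° = 4.700 + 0.462 = 5.162 m/s².
Braking distance = v²/(2a) = 8.4938² / (2 × 5.162) = 72.145 / 10.324 = 6.988 m.

Braking distance ≈ 7 m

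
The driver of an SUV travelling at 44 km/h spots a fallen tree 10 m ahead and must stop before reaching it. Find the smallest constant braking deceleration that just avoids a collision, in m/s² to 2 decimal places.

44 km/h ÷ 3.6 = 12.2222 m/s.
v² = 2a·d ⇒ a = v²/(2d) = 12.2222² / (2 × 10.000) = 149.382 / 20.000 = 7.4691 m/s².

Required deceleration ≈ 7.47 m/s²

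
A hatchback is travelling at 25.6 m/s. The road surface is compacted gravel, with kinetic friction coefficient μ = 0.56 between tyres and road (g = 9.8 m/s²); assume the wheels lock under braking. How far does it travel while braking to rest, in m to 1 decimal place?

Braking distance ≈ 59.7 m

a = μg = 0.56 × 9.8 = 5.488 m/s².
Braking distance = v²/(2a) = 25.6000² / (2 × 5.488) = 655.360 / 10.976 = 59.708 m.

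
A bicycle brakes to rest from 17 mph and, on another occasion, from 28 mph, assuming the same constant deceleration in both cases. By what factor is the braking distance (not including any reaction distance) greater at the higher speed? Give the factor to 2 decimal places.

Braking distance d = v²/(2a), so with a fixed, d ∝ v².
Factor = (28/17)² = 1.6471² = 2.7129.

Factor ≈ 2.71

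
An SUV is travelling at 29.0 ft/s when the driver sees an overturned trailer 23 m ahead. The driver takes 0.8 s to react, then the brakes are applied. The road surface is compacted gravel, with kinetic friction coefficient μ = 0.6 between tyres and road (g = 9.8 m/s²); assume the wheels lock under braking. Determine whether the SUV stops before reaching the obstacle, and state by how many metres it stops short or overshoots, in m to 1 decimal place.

29 ft/s × 0.3048 = 8.8392 m/s.
a = μg = 0.6 × 9.8 = 5.880 m/s².
Reaction distance = 8.8392 × 0.8 = 7.071 m.
Braking distance = v²/(2a) = 78.131 / 11.760 = 6.644 m.
Total stopping distance = 7.071 + 6.644 = 13.715 m, vs 23 m available — it stops with 23 − 13.715 = 9.285 m to spare.

Yes — it stops 9.3 m short of the obstacle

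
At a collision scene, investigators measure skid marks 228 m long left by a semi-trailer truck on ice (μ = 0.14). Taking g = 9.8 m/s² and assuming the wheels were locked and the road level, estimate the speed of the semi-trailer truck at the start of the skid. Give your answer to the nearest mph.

Initial speed ≈ 56 mph

Deceleration a = μg = 0.14 × 9.8 = 1.372 m/s².
v = √(2a·d) = √(2 × 1.372 × 228) = √625.632 = 25.0126 m/s.
= 25.0126 ÷ 0.44704 = 55.952 mph.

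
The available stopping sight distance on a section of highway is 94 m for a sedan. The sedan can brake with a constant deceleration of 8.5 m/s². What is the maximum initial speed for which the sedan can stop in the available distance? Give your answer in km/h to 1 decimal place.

Maximum speed ≈ 143.9 km/h

v²/(2a) = d ⇒ v = √(2 × 8.500 × 94) = √1598.00 = 39.9750 m/s.
39.9750 m/s × 3.6 = 143.910 km/h.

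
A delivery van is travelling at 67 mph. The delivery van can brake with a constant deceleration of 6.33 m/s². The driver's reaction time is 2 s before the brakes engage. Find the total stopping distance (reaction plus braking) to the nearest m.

Total stopping distance ≈ 131 m

67 mph × 0.44704 = 29.9517 m/s.
Reaction distance = v·t_r = 29.9517 × 2 = 59.903 m.
Braking distance = v²/(2a) = 29.9517² / (2 × 6.330) = 897.104 / 12.660 = 70.861 m.
Total = 59.903 + 70.861 = 130.764 m.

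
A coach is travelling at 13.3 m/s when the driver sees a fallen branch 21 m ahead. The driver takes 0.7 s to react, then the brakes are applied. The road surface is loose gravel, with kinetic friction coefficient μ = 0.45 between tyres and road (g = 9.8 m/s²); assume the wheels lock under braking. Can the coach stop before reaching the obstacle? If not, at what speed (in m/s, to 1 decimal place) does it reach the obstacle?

a = μg = 0.45 × 9.8 = 4.410 m/s².
Reaction distance = 13.3000 × 0.7 = 9.310 m.
Braking distance needed to stop: v²/(2a) = 176.890 / 8.820 = 20.056 m, so total needed = 9.310 + 20.056 = 29.366 m > 21 m — it cannot stop.
Distance remaining when braking begins: 21 − 9.310 = 11.690 m.
v² = v₀² − 2a·d = 176.890 − 2 × 4.410 × 11.690 = 73.784 m²/s².
v = √73.784 = 8.590 m/s.

No — it strikes the obstacle at 8.6 m/s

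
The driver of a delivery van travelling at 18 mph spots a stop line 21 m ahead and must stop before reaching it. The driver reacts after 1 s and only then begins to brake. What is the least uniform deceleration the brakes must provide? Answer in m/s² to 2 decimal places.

18 mph × 0.44704 = 8.0467 m/s.
Distance covered during reaction = 8.0467 × 1 = 8.047 m.
Distance available for braking: 21 − 8.047 = 12.953 m.
v² = 2a·d ⇒ a = v²/(2d) = 8.0467² / (2 × 12.953) = 64.749 / 25.906 = 2.4994 m/s².

Required deceleration ≈ 2.50 m/s²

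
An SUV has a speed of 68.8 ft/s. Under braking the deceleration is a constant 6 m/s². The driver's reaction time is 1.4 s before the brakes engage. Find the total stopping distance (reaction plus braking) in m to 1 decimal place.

68.8 ft/s × 0.3048 = 20.9702 m/s.
Reaction distance = v·t_r = 20.9702 × 1.4 = 29.358 m.
Braking distance = v²/(2a) = 20.9702² / (2 × 6.000) = 439.749 / 12.000 = 36.646 m.
Total = 29.358 + 36.646 = 66.004 m.

Total stopping distance ≈ 66.0 m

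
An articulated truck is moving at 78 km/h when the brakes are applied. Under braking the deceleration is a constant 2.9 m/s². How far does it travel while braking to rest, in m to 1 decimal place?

Braking distance ≈ 80.9 m

78 km/h ÷ 3.6 = 21.6667 m/s.
Braking distance = v²/(2a) = 21.6667² / (2 × 2.900) = 469.446 / 5.800 = 80.939 m.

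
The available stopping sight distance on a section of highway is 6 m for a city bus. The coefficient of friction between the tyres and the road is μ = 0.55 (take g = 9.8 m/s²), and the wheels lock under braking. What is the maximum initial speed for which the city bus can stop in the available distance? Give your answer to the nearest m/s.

Maximum speed ≈ 8 m/s

a = μg = 0.55 × 9.8 = 5.390 m/s².
v²/(2a) = d ⇒ v = √(2 × 5.390 × 6) = √64.68 = 8.0424 m/s.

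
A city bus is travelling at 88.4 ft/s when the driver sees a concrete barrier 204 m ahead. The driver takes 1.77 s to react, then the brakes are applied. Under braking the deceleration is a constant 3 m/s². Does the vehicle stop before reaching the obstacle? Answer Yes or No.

88.4 ft/s × 0.3048 = 26.9443 m/s.
Reaction distance = 26.9443 × 1.77 = 47.691 m.
Braking distance = v²/(2a) = 725.995 / 6.000 = 120.999 m.
Total stopping distance = 47.691 + 120.999 = 168.690 m, vs 204 m available — it stops with 204 − 168.690 = 35.310 m to spare.

Yes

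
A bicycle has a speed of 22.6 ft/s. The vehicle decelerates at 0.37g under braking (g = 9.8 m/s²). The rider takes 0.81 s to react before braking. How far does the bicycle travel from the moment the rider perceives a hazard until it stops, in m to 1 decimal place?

Total stopping distance ≈ 12.1 m

22.6 ft/s × 0.3048 = 6.8885 m/s.
a = 0.37 × 9.8 = 3.626 m/s².
Reaction distance = v·t_r = 6.8885 × 0.81 = 5.580 m.
Braking distance = v²/(2a) = 6.8885² / (2 × 3.626) = 47.451 / 7.252 = 6.543 m.
Total = 5.580 + 6.543 = 12.123 m.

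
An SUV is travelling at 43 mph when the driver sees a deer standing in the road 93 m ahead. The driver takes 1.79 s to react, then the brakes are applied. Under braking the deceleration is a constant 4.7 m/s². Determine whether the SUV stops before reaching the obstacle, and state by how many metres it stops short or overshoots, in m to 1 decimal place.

43 mph × 0.44704 = 19.2227 m/s.
Reaction distance = 19.2227 × 1.79 = 34.409 m.
Braking distance = v²/(2a) = 369.512 / 9.400 = 39.310 m.
Total stopping distance = 34.409 + 39.310 = 73.719 m, vs 93 m available — it stops with 93 − 73.719 = 19.281 m to spare.

Yes — it stops 19.3 m short of the obstacle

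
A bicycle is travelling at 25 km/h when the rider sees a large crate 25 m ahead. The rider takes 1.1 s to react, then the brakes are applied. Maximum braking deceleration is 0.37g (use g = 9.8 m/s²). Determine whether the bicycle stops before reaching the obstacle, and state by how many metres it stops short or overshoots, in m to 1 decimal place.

25 km/h ÷ 3.6 = 6.9444 m/s.
a = 0.37 × 9.8 = 3.626 m/s².
Reaction distance = 6.9444 × 1.1 = 7.639 m.
Braking distance = v²/(2a) = 48.225 / 7.252 = 6.650 m.
Total stopping distance = 7.639 + 6.650 = 14.289 m, vs 25 m available — it stops with 25 − 14.289 = 10.711 m to spare.

Yes — it stops 10.7 m short of the obstacle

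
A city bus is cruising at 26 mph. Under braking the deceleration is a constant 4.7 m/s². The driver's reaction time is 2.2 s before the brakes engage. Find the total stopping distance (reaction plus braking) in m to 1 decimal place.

26 mph × 0.44704 = 11.6230 m/s.
Reaction distance = v·t_r = 11.6230 × 2.2 = 25.571 m.
Braking distance = v²/(2a) = 11.6230² / (2 × 4.700) = 135.094 / 9.400 = 14.372 m.
Total = 25.571 + 14.372 = 39.943 m.

Total stopping distance ≈ 39.9 m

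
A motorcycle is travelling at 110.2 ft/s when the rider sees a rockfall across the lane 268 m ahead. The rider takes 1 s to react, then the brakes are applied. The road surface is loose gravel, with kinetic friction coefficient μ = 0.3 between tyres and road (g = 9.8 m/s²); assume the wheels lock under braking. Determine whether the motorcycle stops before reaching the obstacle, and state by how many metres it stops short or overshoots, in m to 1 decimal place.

Yes — it stops 42.5 m short of the obstacle

110.2 ft/s × 0.3048 = 33.5890 m/s.
a = μg = 0.3 × 9.8 = 2.940 m/s².
Reaction distance = 33.5890 × 1 = 33.589 m.
Braking distance = v²/(2a) = 1128.221 / 5.880 = 191.874 m.
Total stopping distance = 33.589 + 191.874 = 225.463 m, vs 268 m available — it stops with 268 − 225.463 = 42.537 m to spare.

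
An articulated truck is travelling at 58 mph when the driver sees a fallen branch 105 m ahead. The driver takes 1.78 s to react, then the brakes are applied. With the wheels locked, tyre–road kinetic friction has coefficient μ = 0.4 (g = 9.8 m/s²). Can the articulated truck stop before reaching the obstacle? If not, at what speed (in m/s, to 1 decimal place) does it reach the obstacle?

No — it strikes the obstacle at 14.5 m/s

58 mph × 0.44704 = 25.9283 m/s.
a = μg = 0.4 × 9.8 = 3.920 m/s².
Reaction distance = 25.9283 × 1.78 = 46.152 m.
Braking distance needed to stop: v²/(2a) = 672.277 / 7.840 = 85.750 m, so total needed = 46.152 + 85.750 = 131.902 m > 105 m — it cannot stop.
Distance remaining when braking begins: 105 − 46.152 = 58.848 m.
v² = v₀² − 2a·d = 672.277 − 2 × 3.920 × 58.848 = 210.909 m²/s².
v = √210.909 = 14.523 m/s.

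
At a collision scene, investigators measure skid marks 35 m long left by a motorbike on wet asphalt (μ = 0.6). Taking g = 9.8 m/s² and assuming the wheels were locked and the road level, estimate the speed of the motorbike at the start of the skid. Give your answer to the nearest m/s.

Initial speed ≈ 20 m/s

Deceleration a = μg = 0.6 × 9.8 = 5.880 m/s².
v = √(2a·d) = √(2 × 5.880 × 35) = √411.600 = 20.2879 m/s.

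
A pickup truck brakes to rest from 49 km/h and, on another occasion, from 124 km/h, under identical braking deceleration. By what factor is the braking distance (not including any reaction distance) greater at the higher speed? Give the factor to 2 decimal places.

Factor ≈ 6.40

Braking distance d = v²/(2a), so with a fixed, d ∝ v².
Factor = (124/49)² = 2.5306² = 6.4039.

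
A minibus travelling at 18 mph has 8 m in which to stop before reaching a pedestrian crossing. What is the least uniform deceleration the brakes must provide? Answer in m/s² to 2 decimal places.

Required deceleration ≈ 4.05 m/s²

18 mph × 0.44704 = 8.0467 m/s.
v² = 2a·d ⇒ a = v²/(2d) = 8.0467² / (2 × 8.000) = 64.749 / 16.000 = 4.0468 m/s².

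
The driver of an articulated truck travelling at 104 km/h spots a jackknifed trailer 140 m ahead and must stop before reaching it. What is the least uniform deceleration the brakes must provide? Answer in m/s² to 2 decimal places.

Required deceleration ≈ 2.98 m/s²

104 km/h ÷ 3.6 = 28.8889 m/s.
v² = 2a·d ⇒ a = v²/(2d) = 28.8889² / (2 × 140.000) = 834.569 / 280.000 = 2.9806 m/s².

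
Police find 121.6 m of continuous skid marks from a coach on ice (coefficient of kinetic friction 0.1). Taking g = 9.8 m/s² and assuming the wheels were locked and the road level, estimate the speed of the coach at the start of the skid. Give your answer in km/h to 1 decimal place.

Initial speed ≈ 55.6 km/h

Deceleration a = μg = 0.1 × 9.8 = 0.980 m/s².
v = √(2a·d) = √(2 × 0.980 × 121.6) = √238.336 = 15.4381 m/s.
= 15.4381 × 3.6 = 55.577 km/h.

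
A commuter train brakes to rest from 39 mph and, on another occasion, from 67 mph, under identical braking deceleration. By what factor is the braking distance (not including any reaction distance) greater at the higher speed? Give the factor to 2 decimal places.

Factor ≈ 2.95

Braking distance d = v²/(2a), so with a fixed, d ∝ v².
Factor = (67/39)² = 1.7179² = 2.9512.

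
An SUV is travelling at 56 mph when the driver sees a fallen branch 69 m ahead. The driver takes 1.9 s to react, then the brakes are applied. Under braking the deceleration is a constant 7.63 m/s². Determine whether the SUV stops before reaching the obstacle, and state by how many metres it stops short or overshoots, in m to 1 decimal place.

No — it overshoots by 19.6 m

56 mph × 0.44704 = 25.0342 m/s.
Reaction distance = 25.0342 × 1.9 = 47.565 m.
Braking distance = v²/(2a) = 626.711 / 15.260 = 41.069 m.
Total stopping distance = 47.565 + 41.069 = 88.634 m, vs 69 m available — it cannot stop in time and overshoots by 88.634 − 69 = 19.634 m.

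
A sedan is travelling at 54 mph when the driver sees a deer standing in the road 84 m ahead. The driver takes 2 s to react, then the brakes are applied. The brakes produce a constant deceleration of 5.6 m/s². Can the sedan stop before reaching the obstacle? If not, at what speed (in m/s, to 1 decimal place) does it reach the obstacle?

No — it strikes the obstacle at 13.5 m/s

54 mph × 0.44704 = 24.1402 m/s.
Reaction distance = 24.1402 × 2 = 48.280 m.
Braking distance needed to stop: v²/(2a) = 582.749 / 11.200 = 52.031 m, so total needed = 48.280 + 52.031 = 100.311 m > 84 m — it cannot stop.
Distance remaining when braking begins: 84 − 48.280 = 35.720 m.
v² = v₀² − 2a·d = 582.749 − 2 × 5.600 × 35.720 = 182.685 m²/s².
v = √182.685 = 13.516 m/s.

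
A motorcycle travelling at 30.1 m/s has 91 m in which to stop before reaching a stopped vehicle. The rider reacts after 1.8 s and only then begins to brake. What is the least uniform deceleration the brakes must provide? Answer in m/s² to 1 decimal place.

Distance covered during reaction = 30.1000 × 1.8 = 54.180 m.
Distance available for braking: 91 − 54.180 = 36.820 m.
v² = 2a·d ⇒ a = v²/(2d) = 30.1000² / (2 × 36.820) = 906.010 / 73.640 = 12.3032 m/s².

Required deceleration ≈ 12.3 m/s²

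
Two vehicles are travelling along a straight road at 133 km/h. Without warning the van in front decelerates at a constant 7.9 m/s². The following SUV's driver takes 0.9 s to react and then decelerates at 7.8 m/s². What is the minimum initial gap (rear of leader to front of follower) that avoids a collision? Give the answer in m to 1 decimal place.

133 km/h ÷ 3.6 = 36.9444 m/s.
Leader travels v²/(2a_L) = 1364.889 / 15.800 = 86.385 m before stopping.
Follower covers v·t_r = 36.9444 × 0.9 = 33.250 m while reacting, then v²/(2a_F) = 1364.889 / 15.600 = 87.493 m while braking, for a total of 33.250 + 87.493 = 120.743 m.
Since a_F ≤ a_L and the follower starts braking later, the follower is never slower than the leader, so the closest approach is when both have stopped.
Minimum gap = 120.743 − 86.385 = 34.358 m.

Minimum gap ≈ 34.4 m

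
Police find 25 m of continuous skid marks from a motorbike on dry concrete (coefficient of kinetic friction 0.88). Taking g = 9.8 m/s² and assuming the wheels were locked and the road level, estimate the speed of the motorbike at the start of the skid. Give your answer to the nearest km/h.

Deceleration a = μg = 0.88 × 9.8 = 8.624 m/s².
v = √(2a·d) = √(2 × 8.624 × 25) = √431.200 = 20.7654 m/s.
= 20.7654 × 3.6 = 74.755 km/h.

Initial speed ≈ 75 km/h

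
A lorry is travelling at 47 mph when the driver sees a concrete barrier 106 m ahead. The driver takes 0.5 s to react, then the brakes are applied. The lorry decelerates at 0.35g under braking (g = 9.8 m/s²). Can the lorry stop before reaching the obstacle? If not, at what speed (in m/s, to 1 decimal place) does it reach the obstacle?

47 mph × 0.44704 = 21.0109 m/s.
a = 0.35 × 9.8 = 3.430 m/s².
Reaction distance = 21.0109 × 0.5 = 10.505 m.
Braking distance = v²/(2a) = 441.458 / 6.860 = 64.352 m.
Total stopping distance = 10.505 + 64.352 = 74.857 m, vs 106 m available — it stops with 106 − 74.857 = 31.143 m to spare.

Yes — it stops about 31.1 m short of the obstacle, so it never reaches it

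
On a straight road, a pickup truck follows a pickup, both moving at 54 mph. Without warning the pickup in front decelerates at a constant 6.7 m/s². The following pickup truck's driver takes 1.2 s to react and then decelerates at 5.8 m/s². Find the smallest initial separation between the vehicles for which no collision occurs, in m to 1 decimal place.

54 mph × 0.44704 = 24.1402 m/s.
Leader travels v²/(2a_L) = 582.749 / 13.400 = 43.489 m before stopping.
Follower covers v·t_r = 24.1402 × 1.2 = 28.968 m while reacting, then v²/(2a_F) = 582.749 / 11.600 = 50.237 m while braking, for a total of 28.968 + 50.237 = 79.205 m.
Since a_F ≤ a_L and the follower starts braking later, the follower is never slower than the leader, so the closest approach is when both have stopped.
Minimum gap = 79.205 − 43.489 = 35.716 m.

Minimum gap ≈ 35.7 m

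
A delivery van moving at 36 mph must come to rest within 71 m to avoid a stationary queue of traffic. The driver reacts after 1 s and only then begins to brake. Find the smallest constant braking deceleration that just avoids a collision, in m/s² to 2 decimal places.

36 mph × 0.44704 = 16.0934 m/s.
Distance covered during reaction = 16.0934 × 1 = 16.093 m.
Distance available for braking: 71 − 16.093 = 54.907 m.
v² = 2a·d ⇒ a = v²/(2d) = 16.0934² / (2 × 54.907) = 258.998 / 109.814 = 2.3585 m/s².

Required deceleration ≈ 2.36 m/s²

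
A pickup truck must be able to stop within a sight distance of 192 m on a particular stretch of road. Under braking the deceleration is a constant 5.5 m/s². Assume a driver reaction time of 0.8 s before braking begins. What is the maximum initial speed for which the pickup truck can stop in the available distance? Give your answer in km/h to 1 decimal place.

Stopping distance: v·t_r + v²/(2a) = 192 with t_r = 0.8 s and a = 5.500 m/s².
So v² + 8.800 v − 2112.00 = 0.
Positive root: v = −a·t_r + √((a·t_r)² + 2a·d) = −4.400 + √(19.360 + 2112.00) = 41.7667 m/s.
41.7667 m/s × 3.6 = 150.360 km/h.

Maximum speed ≈ 150.4 km/h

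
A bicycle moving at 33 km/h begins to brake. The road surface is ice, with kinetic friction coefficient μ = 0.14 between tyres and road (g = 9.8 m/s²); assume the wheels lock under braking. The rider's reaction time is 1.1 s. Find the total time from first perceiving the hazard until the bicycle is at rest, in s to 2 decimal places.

33 km/h ÷ 3.6 = 9.1667 m/s.
a = μg = 0.14 × 9.8 = 1.372 m/s².
Braking time = v/a = 9.1667 / 1.372 = 6.681 s.
Total = 1.1 + 6.681 = 7.781 s.

Total time ≈ 7.78 s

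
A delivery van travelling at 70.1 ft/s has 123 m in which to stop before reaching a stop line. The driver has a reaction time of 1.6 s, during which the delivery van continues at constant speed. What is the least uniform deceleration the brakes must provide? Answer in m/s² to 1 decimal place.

70.1 ft/s × 0.3048 = 21.3665 m/s.
Distance covered during reaction = 21.3665 × 1.6 = 34.186 m.
Distance available for braking: 123 − 34.186 = 88.814 m.
v² = 2a·d ⇒ a = v²/(2d) = 21.3665² / (2 × 88.814) = 456.527 / 177.628 = 2.5701 m/s².

Required deceleration ≈ 2.6 m/s²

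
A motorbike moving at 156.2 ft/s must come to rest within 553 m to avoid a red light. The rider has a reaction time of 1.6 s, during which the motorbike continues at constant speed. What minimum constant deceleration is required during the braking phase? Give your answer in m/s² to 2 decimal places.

Required deceleration ≈ 2.38 m/s²

156.2 ft/s × 0.3048 = 47.6098 m/s.
Distance covered during reaction = 47.6098 × 1.6 = 76.176 m.
Distance available for braking: 553 − 76.176 = 476.824 m.
v² = 2a·d ⇒ a = v²/(2d) = 47.6098² / (2 × 476.824) = 2266.693 / 953.648 = 2.3769 m/s².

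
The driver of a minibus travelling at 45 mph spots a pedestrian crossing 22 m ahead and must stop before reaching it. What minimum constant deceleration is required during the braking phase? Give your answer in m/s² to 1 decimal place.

Required deceleration ≈ 9.2 m/s²

45 mph × 0.44704 = 20.1168 m/s.
v² = 2a·d ⇒ a = v²/(2d) = 20.1168² / (2 × 22.000) = 404.686 / 44.000 = 9.1974 m/s².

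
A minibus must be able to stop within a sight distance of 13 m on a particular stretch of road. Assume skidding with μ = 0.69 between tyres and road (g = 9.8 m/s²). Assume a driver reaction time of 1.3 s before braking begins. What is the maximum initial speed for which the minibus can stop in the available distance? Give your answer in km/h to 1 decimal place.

Maximum speed ≈ 25.6 km/h

a = μg = 0.69 × 9.8 = 6.762 m/s².
Stopping distance: v·t_r + v²/(2a) = 13 with t_r = 1.3 s and a = 6.762 m/s².
So v² + 17.581 v − 175.81 = 0.
Positive root: v = −a·t_r + √((a·t_r)² + 2a·d) = −8.791 + √(77.282 + 175.81) = 7.1179 m/s.
7.1179 m/s × 3.6 = 25.624 km/h.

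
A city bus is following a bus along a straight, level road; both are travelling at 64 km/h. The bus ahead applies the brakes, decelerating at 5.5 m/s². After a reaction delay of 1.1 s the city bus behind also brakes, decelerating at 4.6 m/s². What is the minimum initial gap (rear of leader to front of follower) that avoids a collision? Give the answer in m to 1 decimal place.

Minimum gap ≈ 25.2 m

64 km/h ÷ 3.6 = 17.7778 m/s.
Leader travels v²/(2a_L) = 316.050 / 11.000 = 28.732 m before stopping.
Follower covers v·t_r = 17.7778 × 1.1 = 19.556 m while reacting, then v²/(2a_F) = 316.050 / 9.200 = 34.353 m while braking, for a total of 19.556 + 34.353 = 53.909 m.
Since a_F ≤ a_L and the follower starts braking later, the follower is never slower than the leader, so the closest approach is when both have stopped.
Minimum gap = 53.909 − 28.732 = 25.177 m.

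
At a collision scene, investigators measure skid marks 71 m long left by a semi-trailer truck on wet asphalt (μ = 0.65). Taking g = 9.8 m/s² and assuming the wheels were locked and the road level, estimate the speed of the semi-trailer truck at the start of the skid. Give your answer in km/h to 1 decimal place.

Initial speed ≈ 108.3 km/h

Deceleration a = μg = 0.65 × 9.8 = 6.370 m/s².
v = √(2a·d) = √(2 × 6.370 × 71) = √904.540 = 30.0756 m/s.
= 30.0756 × 3.6 = 108.272 km/h.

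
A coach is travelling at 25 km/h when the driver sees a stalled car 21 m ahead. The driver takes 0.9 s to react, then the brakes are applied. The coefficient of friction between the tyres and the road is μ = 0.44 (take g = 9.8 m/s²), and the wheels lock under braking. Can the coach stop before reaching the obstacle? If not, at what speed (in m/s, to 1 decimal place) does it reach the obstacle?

Yes — it stops about 9.2 m short of the obstacle, so it never reaches it

25 km/h ÷ 3.6 = 6.9444 m/s.
a = μg = 0.44 × 9.8 = 4.312 m/s².
Reaction distance = 6.9444 × 0.9 = 6.250 m.
Braking distance = v²/(2a) = 48.225 / 8.624 = 5.592 m.
Total stopping distance = 6.250 + 5.592 = 11.842 m, vs 21 m available — it stops with 21 − 11.842 = 9.158 m to spare.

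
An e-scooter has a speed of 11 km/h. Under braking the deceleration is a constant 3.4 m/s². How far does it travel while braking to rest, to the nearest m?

11 km/h ÷ 3.6 = 3.0556 m/s.
Braking distance = v²/(2a) = 3.0556² / (2 × 3.400) = 9.337 / 6.800 = 1.373 m.

Braking distance ≈ 1 m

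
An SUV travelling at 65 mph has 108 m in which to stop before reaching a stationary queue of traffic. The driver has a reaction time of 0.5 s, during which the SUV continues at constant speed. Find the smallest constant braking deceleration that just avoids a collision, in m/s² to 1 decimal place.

65 mph × 0.44704 = 29.0576 m/s.
Distance covered during reaction = 29.0576 × 0.5 = 14.529 m.
Distance available for braking: 108 − 14.529 = 93.471 m.
v² = 2a·d ⇒ a = v²/(2d) = 29.0576² / (2 × 93.471) = 844.344 / 186.942 = 4.5166 m/s².

Required deceleration ≈ 4.5 m/s²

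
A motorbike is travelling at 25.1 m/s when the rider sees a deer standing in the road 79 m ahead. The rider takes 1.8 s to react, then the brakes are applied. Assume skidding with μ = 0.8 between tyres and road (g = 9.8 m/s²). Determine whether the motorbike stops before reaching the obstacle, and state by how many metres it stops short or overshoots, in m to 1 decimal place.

a = μg = 0.8 × 9.8 = 7.840 m/s².
Reaction distance = 25.1000 × 1.8 = 45.180 m.
Braking distance = v²/(2a) = 630.010 / 15.680 = 40.179 m.
Total stopping distance = 45.180 + 40.179 = 85.359 m, vs 79 m available — it cannot stop in time and overshoots by 85.359 − 79 = 6.359 m.

No — it overshoots by 6.4 m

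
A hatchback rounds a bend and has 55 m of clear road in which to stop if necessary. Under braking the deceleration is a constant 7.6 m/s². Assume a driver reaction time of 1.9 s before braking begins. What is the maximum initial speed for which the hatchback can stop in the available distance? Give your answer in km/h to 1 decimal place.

Stopping distance: v·t_r + v²/(2a) = 55 with t_r = 1.9 s and a = 7.600 m/s².
So v² + 28.880 v − 836.00 = 0.
Positive root: v = −a·t_r + √((a·t_r)² + 2a·d) = −14.440 + √(208.514 + 836.00) = 17.8789 m/s.
17.8789 m/s × 3.6 = 64.364 km/h.

Maximum speed ≈ 64.4 km/h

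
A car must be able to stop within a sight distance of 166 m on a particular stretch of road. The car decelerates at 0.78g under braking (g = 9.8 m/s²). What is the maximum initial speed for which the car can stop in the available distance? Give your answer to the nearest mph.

Maximum speed ≈ 113 mph

a = 0.78 × 9.8 = 7.644 m/s².
v²/(2a) = d ⇒ v = √(2 × 7.644 × 166) = √2537.81 = 50.3767 m/s.
50.3767 m/s ÷ 0.44704 = 112.689 mph.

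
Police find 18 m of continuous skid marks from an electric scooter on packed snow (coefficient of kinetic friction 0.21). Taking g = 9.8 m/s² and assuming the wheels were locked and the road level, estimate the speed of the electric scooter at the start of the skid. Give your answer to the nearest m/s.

Deceleration a = μg = 0.21 × 9.8 = 2.058 m/s².
v = √(2a·d) = √(2 × 2.058 × 18) = √74.088 = 8.6074 m/s.

Initial speed ≈ 9 m/s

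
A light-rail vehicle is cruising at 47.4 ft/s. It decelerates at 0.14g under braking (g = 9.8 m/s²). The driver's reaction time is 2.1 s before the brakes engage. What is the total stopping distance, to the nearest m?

Total stopping distance ≈ 106 m

47.4 ft/s × 0.3048 = 14.4475 m/s.
a = 0.14 × 9.8 = 1.372 m/s².
Reaction distance = v·t_r = 14.4475 × 2.1 = 30.340 m.
Braking distance = v²/(2a) = 14.4475² / (2 × 1.372) = 208.730 / 2.744 = 76.068 m.
Total = 30.340 + 76.068 = 106.408 m.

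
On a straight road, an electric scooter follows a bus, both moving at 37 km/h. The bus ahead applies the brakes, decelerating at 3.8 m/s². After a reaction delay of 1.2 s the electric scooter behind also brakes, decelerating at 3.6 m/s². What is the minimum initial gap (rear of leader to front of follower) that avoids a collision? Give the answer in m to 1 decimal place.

37 km/h ÷ 3.6 = 10.2778 m/s.
Leader travels v²/(2a_L) = 105.633 / 7.600 = 13.899 m before stopping.
Follower covers v·t_r = 10.2778 × 1.2 = 12.333 m while reacting, then v²/(2a_F) = 105.633 / 7.200 = 14.671 m while braking, for a total of 12.333 + 14.671 = 27.004 m.
Since a_F ≤ a_L and the follower starts braking later, the follower is never slower than the leader, so the closest approach is when both have stopped.
Minimum gap = 27.004 − 13.899 = 13.105 m.

Minimum gap ≈ 13.1 m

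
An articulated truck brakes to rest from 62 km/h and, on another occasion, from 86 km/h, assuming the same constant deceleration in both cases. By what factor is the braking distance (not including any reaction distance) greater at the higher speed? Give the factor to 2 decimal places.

Braking distance d = v²/(2a), so with a fixed, d ∝ v².
Factor = (86/62)² = 1.3871² = 1.9240.

Factor ≈ 1.92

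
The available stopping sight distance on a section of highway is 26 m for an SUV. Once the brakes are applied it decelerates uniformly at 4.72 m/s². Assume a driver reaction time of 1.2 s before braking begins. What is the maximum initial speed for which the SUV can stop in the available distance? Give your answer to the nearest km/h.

Stopping distance: v·t_r + v²/(2a) = 26 with t_r = 1.2 s and a = 4.720 m/s².
So v² + 11.328 v − 245.44 = 0.
Positive root: v = −a·t_r + √((a·t_r)² + 2a·d) = −5.664 + √(32.081 + 245.44) = 10.9950 m/s.
10.9950 m/s × 3.6 = 39.582 km/h.

Maximum speed ≈ 40 km/h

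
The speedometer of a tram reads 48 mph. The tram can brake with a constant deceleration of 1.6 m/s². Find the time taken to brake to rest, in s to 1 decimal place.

48 mph × 0.44704 = 21.4579 m/s.
Braking time = v/a = 21.4579 / 1.600 = 13.411 s.

Braking time ≈ 13.4 s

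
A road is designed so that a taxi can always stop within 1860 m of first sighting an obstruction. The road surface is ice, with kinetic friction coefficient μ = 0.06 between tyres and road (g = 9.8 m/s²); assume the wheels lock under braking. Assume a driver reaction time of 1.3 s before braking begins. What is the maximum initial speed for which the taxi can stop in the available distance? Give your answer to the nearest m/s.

Maximum speed ≈ 46 m/s

a = μg = 0.06 × 9.8 = 0.588 m/s².
Stopping distance: v·t_r + v²/(2a) = 1860 with t_r = 1.3 s and a = 0.588 m/s².
So v² + 1.529 v − 2187.36 = 0.
Positive root: v = −a·t_r + √((a·t_r)² + 2a·d) = −0.764 + √(0.584 + 2187.36) = 46.0115 m/s.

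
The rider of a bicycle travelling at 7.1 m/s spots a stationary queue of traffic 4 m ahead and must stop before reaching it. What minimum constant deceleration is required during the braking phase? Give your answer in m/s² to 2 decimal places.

v² = 2a·d ⇒ a = v²/(2d) = 7.1000² / (2 × 4.000) = 50.410 / 8.000 = 6.3012 m/s².

Required deceleration ≈ 6.30 m/s²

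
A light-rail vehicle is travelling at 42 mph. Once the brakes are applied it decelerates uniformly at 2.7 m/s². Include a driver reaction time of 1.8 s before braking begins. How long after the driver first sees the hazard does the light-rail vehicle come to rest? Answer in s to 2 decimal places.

Total time ≈ 8.75 s

42 mph × 0.44704 = 18.7757 m/s.
Braking time = v/a = 18.7757 / 2.700 = 6.954 s.
Total = 1.8 + 6.954 = 8.754 s.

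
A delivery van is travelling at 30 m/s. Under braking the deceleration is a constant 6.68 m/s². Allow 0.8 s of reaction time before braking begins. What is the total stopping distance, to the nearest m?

Reaction distance = v·t_r = 30.0000 × 0.8 = 24.000 m.
Braking distance = v²/(2a) = 30.0000² / (2 × 6.680) = 900.000 / 13.360 = 67.365 m.
Total = 24.000 + 67.365 = 91.365 m.

Total stopping distance ≈ 91 m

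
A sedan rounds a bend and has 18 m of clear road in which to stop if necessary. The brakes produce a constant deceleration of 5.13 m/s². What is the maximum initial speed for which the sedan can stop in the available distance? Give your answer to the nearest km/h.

v²/(2a) = d ⇒ v = √(2 × 5.130 × 18) = √184.68 = 13.5897 m/s.
13.5897 m/s × 3.6 = 48.923 km/h.

Maximum speed ≈ 49 km/h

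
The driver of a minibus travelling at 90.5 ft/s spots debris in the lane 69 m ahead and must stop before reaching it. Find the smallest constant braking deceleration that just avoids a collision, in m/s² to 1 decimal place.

90.5 ft/s × 0.3048 = 27.5844 m/s.
v² = 2a·d ⇒ a = v²/(2d) = 27.5844² / (2 × 69.000) = 760.899 / 138.000 = 5.5138 m/s².

Required deceleration ≈ 5.5 m/s²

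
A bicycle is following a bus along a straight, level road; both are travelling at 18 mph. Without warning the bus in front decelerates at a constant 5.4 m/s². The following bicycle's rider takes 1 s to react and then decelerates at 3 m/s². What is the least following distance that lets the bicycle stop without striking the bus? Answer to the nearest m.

18 mph × 0.44704 = 8.0467 m/s.
Leader travels v²/(2a_L) = 64.749 / 10.800 = 5.995 m before stopping.
Follower covers v·t_r = 8.0467 × 1 = 8.047 m while reacting, then v²/(2a_F) = 64.749 / 6.000 = 10.791 m while braking, for a total of 8.047 + 10.791 = 18.838 m.
Since a_F ≤ a_L and the follower starts braking later, the follower is never slower than the leader, so the closest approach is when both have stopped.
Minimum gap = 18.838 − 5.995 = 12.843 m.

Minimum gap ≈ 13 m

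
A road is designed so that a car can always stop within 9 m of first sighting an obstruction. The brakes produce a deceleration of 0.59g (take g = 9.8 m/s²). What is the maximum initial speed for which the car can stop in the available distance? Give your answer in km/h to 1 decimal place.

a = 0.59 × 9.8 = 5.782 m/s².
v²/(2a) = d ⇒ v = √(2 × 5.782 × 9) = √104.08 = 10.2020 m/s.
10.2020 m/s × 3.6 = 36.727 km/h.

Maximum speed ≈ 36.7 km/h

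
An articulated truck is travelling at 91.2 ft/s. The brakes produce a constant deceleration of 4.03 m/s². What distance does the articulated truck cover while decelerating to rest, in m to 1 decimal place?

91.2 ft/s × 0.3048 = 27.7978 m/s.
Braking distance = v²/(2a) = 27.7978² / (2 × 4.030) = 772.718 / 8.060 = 95.871 m.

Braking distance ≈ 95.9 m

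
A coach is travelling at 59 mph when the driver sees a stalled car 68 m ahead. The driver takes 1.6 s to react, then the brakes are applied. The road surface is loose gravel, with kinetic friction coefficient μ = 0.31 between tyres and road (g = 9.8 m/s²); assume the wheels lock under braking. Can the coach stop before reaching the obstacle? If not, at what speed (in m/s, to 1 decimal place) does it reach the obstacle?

59 mph × 0.44704 = 26.3754 m/s.
a = μg = 0.31 × 9.8 = 3.038 m/s².
Reaction distance = 26.3754 × 1.6 = 42.201 m.
Braking distance needed to stop: v²/(2a) = 695.662 / 6.076 = 114.493 m, so total needed = 42.201 + 114.493 = 156.694 m > 68 m — it cannot stop.
Distance remaining when braking begins: 68 − 42.201 = 25.799 m.
v² = v₀² − 2a·d = 695.662 − 2 × 3.038 × 25.799 = 538.907 m²/s².
v = √538.907 = 23.214 m/s.

No — it strikes the obstacle at 23.2 m/s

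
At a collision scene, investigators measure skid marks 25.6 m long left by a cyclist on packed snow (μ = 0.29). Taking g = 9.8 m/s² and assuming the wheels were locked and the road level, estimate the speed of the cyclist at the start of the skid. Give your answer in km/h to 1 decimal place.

Deceleration a = μg = 0.29 × 9.8 = 2.842 m/s².
v = √(2a·d) = √(2 × 2.842 × 25.6) = √145.510 = 12.0628 m/s.
= 12.0628 × 3.6 = 43.426 km/h.

Initial speed ≈ 43.4 km/h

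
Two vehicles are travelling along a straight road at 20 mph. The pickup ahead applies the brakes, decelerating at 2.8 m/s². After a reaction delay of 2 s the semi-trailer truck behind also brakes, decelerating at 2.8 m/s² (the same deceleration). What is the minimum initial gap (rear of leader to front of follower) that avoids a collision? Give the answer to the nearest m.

Minimum gap ≈ 18 m

20 mph × 0.44704 = 8.9408 m/s.
Leader travels v²/(2a_L) = 79.938 / 5.600 = 14.275 m before stopping.
Follower covers v·t_r = 8.9408 × 2 = 17.882 m while reacting, then v²/(2a_F) = 79.938 / 5.600 = 14.275 m while braking, for a total of 17.882 + 14.275 = 32.157 m.
Since a_F ≤ a_L and the follower starts braking later, the follower is never slower than the leader, so the closest approach is when both have stopped.
Minimum gap = 32.157 − 14.275 = 17.882 m.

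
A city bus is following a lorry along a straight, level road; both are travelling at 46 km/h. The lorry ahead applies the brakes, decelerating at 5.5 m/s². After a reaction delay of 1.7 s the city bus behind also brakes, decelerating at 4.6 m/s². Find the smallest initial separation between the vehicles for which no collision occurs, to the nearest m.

46 km/h ÷ 3.6 = 12.7778 m/s.
Leader travels v²/(2a_L) = 163.272 / 11.000 = 14.843 m before stopping.
Follower covers v·t_r = 12.7778 × 1.7 = 21.722 m while reacting, then v²/(2a_F) = 163.272 / 9.200 = 17.747 m while braking, for a total of 21.722 + 17.747 = 39.469 m.
Since a_F ≤ a_L and the follower starts braking later, the follower is never slower than the leader, so the closest approach is when both have stopped.
Minimum gap = 39.469 − 14.843 = 24.626 m.

Minimum gap ≈ 25 m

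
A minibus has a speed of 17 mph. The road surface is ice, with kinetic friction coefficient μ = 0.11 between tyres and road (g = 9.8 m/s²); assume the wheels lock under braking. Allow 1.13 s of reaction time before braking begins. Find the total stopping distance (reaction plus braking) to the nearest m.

Total stopping distance ≈ 35 m

17 mph × 0.44704 = 7.5997 m/s.
a = μg = 0.11 × 9.8 = 1.078 m/s².
Reaction distance = v·t_r = 7.5997 × 1.13 = 8.588 m.
Braking distance = v²/(2a) = 7.5997² / (2 × 1.078) = 57.755 / 2.156 = 26.788 m.
Total = 8.588 + 26.788 = 35.376 m.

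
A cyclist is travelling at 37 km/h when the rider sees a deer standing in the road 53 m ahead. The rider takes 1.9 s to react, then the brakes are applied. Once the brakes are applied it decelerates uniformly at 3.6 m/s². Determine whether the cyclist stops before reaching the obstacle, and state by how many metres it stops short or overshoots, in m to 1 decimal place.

37 km/h ÷ 3.6 = 10.2778 m/s.
Reaction distance = 10.2778 × 1.9 = 19.528 m.
Braking distance = v²/(2a) = 105.633 / 7.200 = 14.671 m.
Total stopping distance = 19.528 + 14.671 = 34.199 m, vs 53 m available — it stops with 53 − 34.199 = 18.801 m to spare.

Yes — it stops 18.8 m short of the obstacle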